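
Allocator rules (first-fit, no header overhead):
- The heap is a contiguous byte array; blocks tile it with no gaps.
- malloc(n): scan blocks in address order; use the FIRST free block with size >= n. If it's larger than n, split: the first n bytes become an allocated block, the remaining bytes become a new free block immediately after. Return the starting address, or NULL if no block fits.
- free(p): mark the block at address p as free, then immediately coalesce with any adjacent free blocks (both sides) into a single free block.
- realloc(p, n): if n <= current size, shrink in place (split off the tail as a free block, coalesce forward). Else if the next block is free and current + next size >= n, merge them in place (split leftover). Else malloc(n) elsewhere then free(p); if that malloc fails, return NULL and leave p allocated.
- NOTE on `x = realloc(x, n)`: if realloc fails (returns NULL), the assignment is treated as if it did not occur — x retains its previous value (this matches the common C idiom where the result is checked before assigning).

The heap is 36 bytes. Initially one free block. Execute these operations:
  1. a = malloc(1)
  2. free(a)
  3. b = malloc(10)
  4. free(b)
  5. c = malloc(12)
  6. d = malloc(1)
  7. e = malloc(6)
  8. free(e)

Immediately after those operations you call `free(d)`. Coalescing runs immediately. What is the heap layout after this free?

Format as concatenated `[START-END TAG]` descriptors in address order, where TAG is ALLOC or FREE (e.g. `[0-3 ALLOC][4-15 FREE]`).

Op 1: a = malloc(1) -> a = 0; heap: [0-0 ALLOC][1-35 FREE]
Op 2: free(a) -> (freed a); heap: [0-35 FREE]
Op 3: b = malloc(10) -> b = 0; heap: [0-9 ALLOC][10-35 FREE]
Op 4: free(b) -> (freed b); heap: [0-35 FREE]
Op 5: c = malloc(12) -> c = 0; heap: [0-11 ALLOC][12-35 FREE]
Op 6: d = malloc(1) -> d = 12; heap: [0-11 ALLOC][12-12 ALLOC][13-35 FREE]
Op 7: e = malloc(6) -> e = 13; heap: [0-11 ALLOC][12-12 ALLOC][13-18 ALLOC][19-35 FREE]
Op 8: free(e) -> (freed e); heap: [0-11 ALLOC][12-12 ALLOC][13-35 FREE]
free(d): d = 12 -> block [12-12 ALLOC]; mark free, coalesce with adjacent free neighbors -> [0-11 ALLOC][12-35 FREE]

Answer: [0-11 ALLOC][12-35 FREE]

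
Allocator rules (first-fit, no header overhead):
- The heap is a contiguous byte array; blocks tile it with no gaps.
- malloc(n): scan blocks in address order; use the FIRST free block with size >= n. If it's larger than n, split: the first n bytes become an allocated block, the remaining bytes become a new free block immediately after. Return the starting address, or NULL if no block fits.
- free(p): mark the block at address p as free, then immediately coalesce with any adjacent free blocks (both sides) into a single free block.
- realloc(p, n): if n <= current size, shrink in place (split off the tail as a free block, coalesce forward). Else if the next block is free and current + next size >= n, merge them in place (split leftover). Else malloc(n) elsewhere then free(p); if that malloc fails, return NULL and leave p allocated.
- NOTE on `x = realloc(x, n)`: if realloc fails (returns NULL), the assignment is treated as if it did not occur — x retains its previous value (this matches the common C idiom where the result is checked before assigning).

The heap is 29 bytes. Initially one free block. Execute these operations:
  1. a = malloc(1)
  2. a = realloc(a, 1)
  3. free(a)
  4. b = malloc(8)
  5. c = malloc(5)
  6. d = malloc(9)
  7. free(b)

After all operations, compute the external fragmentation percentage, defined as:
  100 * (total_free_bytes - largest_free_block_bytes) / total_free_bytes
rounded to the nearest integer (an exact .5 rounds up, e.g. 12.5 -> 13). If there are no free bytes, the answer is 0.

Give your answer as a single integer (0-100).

Op 1: a = malloc(1) -> a = 0; heap: [0-0 ALLOC][1-28 FREE]
Op 2: a = realloc(a, 1) -> a = 0; heap: [0-0 ALLOC][1-28 FREE]
Op 3: free(a) -> (freed a); heap: [0-28 FREE]
Op 4: b = malloc(8) -> b = 0; heap: [0-7 ALLOC][8-28 FREE]
Op 5: c = malloc(5) -> c = 8; heap: [0-7 ALLOC][8-12 ALLOC][13-28 FREE]
Op 6: d = malloc(9) -> d = 13; heap: [0-7 ALLOC][8-12 ALLOC][13-21 ALLOC][22-28 FREE]
Op 7: free(b) -> (freed b); heap: [0-7 FREE][8-12 ALLOC][13-21 ALLOC][22-28 FREE]
Free blocks: [8 7] total_free=15 largest=8 -> 100*(15-8)/15 = 700/15 ≈ 46.667 -> rounds to 47

Answer: 47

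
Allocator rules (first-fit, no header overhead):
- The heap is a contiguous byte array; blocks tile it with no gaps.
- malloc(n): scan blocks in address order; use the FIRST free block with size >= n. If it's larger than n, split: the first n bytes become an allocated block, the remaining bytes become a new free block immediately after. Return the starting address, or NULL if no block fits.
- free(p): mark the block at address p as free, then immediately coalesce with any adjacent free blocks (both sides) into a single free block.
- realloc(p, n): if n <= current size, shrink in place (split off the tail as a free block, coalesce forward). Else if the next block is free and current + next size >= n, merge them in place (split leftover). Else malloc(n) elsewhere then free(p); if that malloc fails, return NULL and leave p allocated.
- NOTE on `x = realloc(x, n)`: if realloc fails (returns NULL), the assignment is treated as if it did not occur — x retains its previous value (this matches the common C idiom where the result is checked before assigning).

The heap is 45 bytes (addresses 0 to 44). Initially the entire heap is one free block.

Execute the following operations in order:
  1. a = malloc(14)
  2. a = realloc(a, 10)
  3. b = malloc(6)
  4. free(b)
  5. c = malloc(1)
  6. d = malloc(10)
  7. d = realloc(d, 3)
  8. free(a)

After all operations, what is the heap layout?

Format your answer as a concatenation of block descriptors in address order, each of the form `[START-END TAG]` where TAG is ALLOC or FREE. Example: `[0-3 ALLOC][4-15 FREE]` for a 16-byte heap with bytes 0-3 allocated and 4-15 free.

Op 1: a = malloc(14) -> a = 0; heap: [0-13 ALLOC][14-44 FREE]
Op 2: a = realloc(a, 10) -> a = 0; heap: [0-9 ALLOC][10-44 FREE]
Op 3: b = malloc(6) -> b = 10; heap: [0-9 ALLOC][10-15 ALLOC][16-44 FREE]
Op 4: free(b) -> (freed b); heap: [0-9 ALLOC][10-44 FREE]
Op 5: c = malloc(1) -> c = 10; heap: [0-9 ALLOC][10-10 ALLOC][11-44 FREE]
Op 6: d = malloc(10) -> d = 11; heap: [0-9 ALLOC][10-10 ALLOC][11-20 ALLOC][21-44 FREE]
Op 7: d = realloc(d, 3) -> d = 11; heap: [0-9 ALLOC][10-10 ALLOC][11-13 ALLOC][14-44 FREE]
Op 8: free(a) -> (freed a); heap: [0-9 FREE][10-10 ALLOC][11-13 ALLOC][14-44 FREE]

Answer: [0-9 FREE][10-10 ALLOC][11-13 ALLOC][14-44 FREE]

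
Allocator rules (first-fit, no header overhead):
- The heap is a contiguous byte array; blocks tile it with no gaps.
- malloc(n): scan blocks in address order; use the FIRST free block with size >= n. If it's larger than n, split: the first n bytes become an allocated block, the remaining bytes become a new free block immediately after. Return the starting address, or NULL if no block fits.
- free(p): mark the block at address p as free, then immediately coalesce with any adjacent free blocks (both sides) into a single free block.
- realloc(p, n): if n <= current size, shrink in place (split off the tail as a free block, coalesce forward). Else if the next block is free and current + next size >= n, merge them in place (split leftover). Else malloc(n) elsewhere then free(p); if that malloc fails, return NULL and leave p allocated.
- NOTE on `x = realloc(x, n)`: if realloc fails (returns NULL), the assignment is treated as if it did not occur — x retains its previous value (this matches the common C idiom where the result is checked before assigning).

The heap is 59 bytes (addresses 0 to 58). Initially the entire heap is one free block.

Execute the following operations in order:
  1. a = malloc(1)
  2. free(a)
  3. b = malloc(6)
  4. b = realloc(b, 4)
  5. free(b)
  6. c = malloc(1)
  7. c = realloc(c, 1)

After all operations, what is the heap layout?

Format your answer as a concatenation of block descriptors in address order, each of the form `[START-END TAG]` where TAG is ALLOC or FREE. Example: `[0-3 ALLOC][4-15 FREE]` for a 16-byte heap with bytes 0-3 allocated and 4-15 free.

Answer: [0-0 ALLOC][1-58 FREE]

Derivation:
Op 1: a = malloc(1) -> a = 0; heap: [0-0 ALLOC][1-58 FREE]
Op 2: free(a) -> (freed a); heap: [0-58 FREE]
Op 3: b = malloc(6) -> b = 0; heap: [0-5 ALLOC][6-58 FREE]
Op 4: b = realloc(b, 4) -> b = 0; heap: [0-3 ALLOC][4-58 FREE]
Op 5: free(b) -> (freed b); heap: [0-58 FREE]
Op 6: c = malloc(1) -> c = 0; heap: [0-0 ALLOC][1-58 FREE]
Op 7: c = realloc(c, 1) -> c = 0; heap: [0-0 ALLOC][1-58 FREE]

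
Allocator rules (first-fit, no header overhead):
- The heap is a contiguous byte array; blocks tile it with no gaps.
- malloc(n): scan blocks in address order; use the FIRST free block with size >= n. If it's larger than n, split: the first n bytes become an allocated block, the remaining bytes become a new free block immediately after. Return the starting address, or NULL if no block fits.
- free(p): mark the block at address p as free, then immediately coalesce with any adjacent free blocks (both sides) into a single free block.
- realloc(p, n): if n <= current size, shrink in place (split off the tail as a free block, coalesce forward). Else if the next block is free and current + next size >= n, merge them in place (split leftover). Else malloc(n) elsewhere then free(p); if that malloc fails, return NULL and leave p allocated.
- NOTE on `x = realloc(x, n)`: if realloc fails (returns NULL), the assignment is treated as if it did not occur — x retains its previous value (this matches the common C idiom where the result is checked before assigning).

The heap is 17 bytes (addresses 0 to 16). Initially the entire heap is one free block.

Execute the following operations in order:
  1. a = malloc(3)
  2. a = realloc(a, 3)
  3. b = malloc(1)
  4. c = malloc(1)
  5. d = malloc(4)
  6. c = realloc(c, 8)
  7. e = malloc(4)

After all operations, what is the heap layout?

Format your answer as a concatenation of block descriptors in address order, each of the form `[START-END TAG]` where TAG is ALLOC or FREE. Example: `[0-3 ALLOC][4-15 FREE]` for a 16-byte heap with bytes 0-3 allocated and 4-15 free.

Answer: [0-2 ALLOC][3-3 ALLOC][4-4 FREE][5-8 ALLOC][9-16 ALLOC]

Derivation:
Op 1: a = malloc(3) -> a = 0; heap: [0-2 ALLOC][3-16 FREE]
Op 2: a = realloc(a, 3) -> a = 0; heap: [0-2 ALLOC][3-16 FREE]
Op 3: b = malloc(1) -> b = 3; heap: [0-2 ALLOC][3-3 ALLOC][4-16 FREE]
Op 4: c = malloc(1) -> c = 4; heap: [0-2 ALLOC][3-3 ALLOC][4-4 ALLOC][5-16 FREE]
Op 5: d = malloc(4) -> d = 5; heap: [0-2 ALLOC][3-3 ALLOC][4-4 ALLOC][5-8 ALLOC][9-16 FREE]
Op 6: c = realloc(c, 8) -> c = 9; heap: [0-2 ALLOC][3-3 ALLOC][4-4 FREE][5-8 ALLOC][9-16 ALLOC]
Op 7: e = malloc(4) -> e = NULL; heap: [0-2 ALLOC][3-3 ALLOC][4-4 FREE][5-8 ALLOC][9-16 ALLOC]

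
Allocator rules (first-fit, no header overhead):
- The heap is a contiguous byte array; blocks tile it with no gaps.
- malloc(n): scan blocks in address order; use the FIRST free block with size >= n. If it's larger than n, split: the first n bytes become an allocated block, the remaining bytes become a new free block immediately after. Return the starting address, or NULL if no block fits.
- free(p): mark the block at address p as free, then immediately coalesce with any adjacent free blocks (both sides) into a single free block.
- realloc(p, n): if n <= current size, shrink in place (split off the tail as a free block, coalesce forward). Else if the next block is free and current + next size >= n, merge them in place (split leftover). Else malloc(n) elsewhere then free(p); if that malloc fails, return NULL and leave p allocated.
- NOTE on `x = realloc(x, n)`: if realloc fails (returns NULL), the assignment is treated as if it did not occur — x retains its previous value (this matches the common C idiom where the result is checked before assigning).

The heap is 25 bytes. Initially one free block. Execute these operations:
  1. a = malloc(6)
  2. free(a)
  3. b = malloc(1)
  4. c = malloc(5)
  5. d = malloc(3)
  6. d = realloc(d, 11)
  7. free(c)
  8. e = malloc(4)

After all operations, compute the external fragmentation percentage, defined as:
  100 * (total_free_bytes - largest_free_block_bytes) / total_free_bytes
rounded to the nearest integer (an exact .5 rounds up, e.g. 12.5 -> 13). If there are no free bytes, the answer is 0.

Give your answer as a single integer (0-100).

Op 1: a = malloc(6) -> a = 0; heap: [0-5 ALLOC][6-24 FREE]
Op 2: free(a) -> (freed a); heap: [0-24 FREE]
Op 3: b = malloc(1) -> b = 0; heap: [0-0 ALLOC][1-24 FREE]
Op 4: c = malloc(5) -> c = 1; heap: [0-0 ALLOC][1-5 ALLOC][6-24 FREE]
Op 5: d = malloc(3) -> d = 6; heap: [0-0 ALLOC][1-5 ALLOC][6-8 ALLOC][9-24 FREE]
Op 6: d = realloc(d, 11) -> d = 6; heap: [0-0 ALLOC][1-5 ALLOC][6-16 ALLOC][17-24 FREE]
Op 7: free(c) -> (freed c); heap: [0-0 ALLOC][1-5 FREE][6-16 ALLOC][17-24 FREE]
Op 8: e = malloc(4) -> e = 1; heap: [0-0 ALLOC][1-4 ALLOC][5-5 FREE][6-16 ALLOC][17-24 FREE]
Free blocks: [1 8] total_free=9 largest=8 -> 100*(9-8)/9 = 100/9 ≈ 11.111 -> rounds to 11

Answer: 11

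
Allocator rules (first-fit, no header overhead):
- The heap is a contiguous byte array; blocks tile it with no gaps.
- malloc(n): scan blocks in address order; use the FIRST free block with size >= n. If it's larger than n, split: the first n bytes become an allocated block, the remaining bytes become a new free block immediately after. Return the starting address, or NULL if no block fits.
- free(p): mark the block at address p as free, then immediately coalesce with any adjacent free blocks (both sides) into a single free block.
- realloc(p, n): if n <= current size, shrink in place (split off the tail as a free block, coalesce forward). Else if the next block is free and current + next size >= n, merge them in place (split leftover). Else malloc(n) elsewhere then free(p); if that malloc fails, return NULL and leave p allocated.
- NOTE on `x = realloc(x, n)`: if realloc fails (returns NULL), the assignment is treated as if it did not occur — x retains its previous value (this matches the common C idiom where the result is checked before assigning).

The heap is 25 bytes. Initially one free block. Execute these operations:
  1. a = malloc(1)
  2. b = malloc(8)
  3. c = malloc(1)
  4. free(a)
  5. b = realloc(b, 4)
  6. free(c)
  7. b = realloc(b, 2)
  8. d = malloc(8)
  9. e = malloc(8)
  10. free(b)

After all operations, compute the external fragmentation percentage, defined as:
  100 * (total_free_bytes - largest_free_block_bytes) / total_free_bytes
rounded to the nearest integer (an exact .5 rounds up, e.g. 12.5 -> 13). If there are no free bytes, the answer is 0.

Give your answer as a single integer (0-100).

Op 1: a = malloc(1) -> a = 0; heap: [0-0 ALLOC][1-24 FREE]
Op 2: b = malloc(8) -> b = 1; heap: [0-0 ALLOC][1-8 ALLOC][9-24 FREE]
Op 3: c = malloc(1) -> c = 9; heap: [0-0 ALLOC][1-8 ALLOC][9-9 ALLOC][10-24 FREE]
Op 4: free(a) -> (freed a); heap: [0-0 FREE][1-8 ALLOC][9-9 ALLOC][10-24 FREE]
Op 5: b = realloc(b, 4) -> b = 1; heap: [0-0 FREE][1-4 ALLOC][5-8 FREE][9-9 ALLOC][10-24 FREE]
Op 6: free(c) -> (freed c); heap: [0-0 FREE][1-4 ALLOC][5-24 FREE]
Op 7: b = realloc(b, 2) -> b = 1; heap: [0-0 FREE][1-2 ALLOC][3-24 FREE]
Op 8: d = malloc(8) -> d = 3; heap: [0-0 FREE][1-2 ALLOC][3-10 ALLOC][11-24 FREE]
Op 9: e = malloc(8) -> e = 11; heap: [0-0 FREE][1-2 ALLOC][3-10 ALLOC][11-18 ALLOC][19-24 FREE]
Op 10: free(b) -> (freed b); heap: [0-2 FREE][3-10 ALLOC][11-18 ALLOC][19-24 FREE]
Free blocks: [3 6] total_free=9 largest=6 -> 100*(9-6)/9 = 300/9 ≈ 33.333 -> rounds to 33

Answer: 33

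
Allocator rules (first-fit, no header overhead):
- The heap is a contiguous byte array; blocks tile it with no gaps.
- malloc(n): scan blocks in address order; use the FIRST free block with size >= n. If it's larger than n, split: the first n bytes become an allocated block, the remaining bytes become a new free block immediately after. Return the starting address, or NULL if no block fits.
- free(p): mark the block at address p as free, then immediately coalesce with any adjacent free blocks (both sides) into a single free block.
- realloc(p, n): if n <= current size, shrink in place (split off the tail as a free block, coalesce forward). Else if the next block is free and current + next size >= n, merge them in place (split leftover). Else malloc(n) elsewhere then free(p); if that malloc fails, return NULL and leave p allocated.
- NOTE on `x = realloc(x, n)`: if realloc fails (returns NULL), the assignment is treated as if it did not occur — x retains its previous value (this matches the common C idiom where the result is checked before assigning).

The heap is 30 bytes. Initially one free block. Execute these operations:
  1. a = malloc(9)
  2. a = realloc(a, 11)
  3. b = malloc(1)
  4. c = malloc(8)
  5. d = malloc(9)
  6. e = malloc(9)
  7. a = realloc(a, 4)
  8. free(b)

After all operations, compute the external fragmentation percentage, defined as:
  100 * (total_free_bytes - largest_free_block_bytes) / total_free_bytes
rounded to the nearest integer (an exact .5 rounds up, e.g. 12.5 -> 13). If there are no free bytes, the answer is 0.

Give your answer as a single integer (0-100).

Answer: 11

Derivation:
Op 1: a = malloc(9) -> a = 0; heap: [0-8 ALLOC][9-29 FREE]
Op 2: a = realloc(a, 11) -> a = 0; heap: [0-10 ALLOC][11-29 FREE]
Op 3: b = malloc(1) -> b = 11; heap: [0-10 ALLOC][11-11 ALLOC][12-29 FREE]
Op 4: c = malloc(8) -> c = 12; heap: [0-10 ALLOC][11-11 ALLOC][12-19 ALLOC][20-29 FREE]
Op 5: d = malloc(9) -> d = 20; heap: [0-10 ALLOC][11-11 ALLOC][12-19 ALLOC][20-28 ALLOC][29-29 FREE]
Op 6: e = malloc(9) -> e = NULL; heap: [0-10 ALLOC][11-11 ALLOC][12-19 ALLOC][20-28 ALLOC][29-29 FREE]
Op 7: a = realloc(a, 4) -> a = 0; heap: [0-3 ALLOC][4-10 FREE][11-11 ALLOC][12-19 ALLOC][20-28 ALLOC][29-29 FREE]
Op 8: free(b) -> (freed b); heap: [0-3 ALLOC][4-11 FREE][12-19 ALLOC][20-28 ALLOC][29-29 FREE]
Free blocks: [8 1] total_free=9 largest=8 -> 100*(9-8)/9 = 100/9 ≈ 11.111 -> rounds to 11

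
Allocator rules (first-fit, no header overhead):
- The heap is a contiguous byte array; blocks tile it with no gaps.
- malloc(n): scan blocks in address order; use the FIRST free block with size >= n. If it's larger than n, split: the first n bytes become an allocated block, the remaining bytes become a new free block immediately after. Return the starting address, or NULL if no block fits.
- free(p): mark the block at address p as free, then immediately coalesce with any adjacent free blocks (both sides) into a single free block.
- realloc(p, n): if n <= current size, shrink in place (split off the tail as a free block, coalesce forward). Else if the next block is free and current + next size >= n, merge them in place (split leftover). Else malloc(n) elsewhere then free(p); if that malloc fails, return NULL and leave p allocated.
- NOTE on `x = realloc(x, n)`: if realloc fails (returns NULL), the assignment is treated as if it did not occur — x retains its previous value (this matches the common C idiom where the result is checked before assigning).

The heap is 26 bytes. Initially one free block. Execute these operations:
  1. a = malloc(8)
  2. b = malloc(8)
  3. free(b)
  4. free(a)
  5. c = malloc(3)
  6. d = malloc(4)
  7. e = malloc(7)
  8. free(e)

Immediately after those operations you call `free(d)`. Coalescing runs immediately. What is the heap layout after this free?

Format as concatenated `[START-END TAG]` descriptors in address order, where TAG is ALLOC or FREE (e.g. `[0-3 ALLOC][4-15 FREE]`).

Op 1: a = malloc(8) -> a = 0; heap: [0-7 ALLOC][8-25 FREE]
Op 2: b = malloc(8) -> b = 8; heap: [0-7 ALLOC][8-15 ALLOC][16-25 FREE]
Op 3: free(b) -> (freed b); heap: [0-7 ALLOC][8-25 FREE]
Op 4: free(a) -> (freed a); heap: [0-25 FREE]
Op 5: c = malloc(3) -> c = 0; heap: [0-2 ALLOC][3-25 FREE]
Op 6: d = malloc(4) -> d = 3; heap: [0-2 ALLOC][3-6 ALLOC][7-25 FREE]
Op 7: e = malloc(7) -> e = 7; heap: [0-2 ALLOC][3-6 ALLOC][7-13 ALLOC][14-25 FREE]
Op 8: free(e) -> (freed e); heap: [0-2 ALLOC][3-6 ALLOC][7-25 FREE]
free(d): d = 3 -> block [3-6 ALLOC]; mark free, coalesce with adjacent free neighbors -> [0-2 ALLOC][3-25 FREE]

Answer: [0-2 ALLOC][3-25 FREE]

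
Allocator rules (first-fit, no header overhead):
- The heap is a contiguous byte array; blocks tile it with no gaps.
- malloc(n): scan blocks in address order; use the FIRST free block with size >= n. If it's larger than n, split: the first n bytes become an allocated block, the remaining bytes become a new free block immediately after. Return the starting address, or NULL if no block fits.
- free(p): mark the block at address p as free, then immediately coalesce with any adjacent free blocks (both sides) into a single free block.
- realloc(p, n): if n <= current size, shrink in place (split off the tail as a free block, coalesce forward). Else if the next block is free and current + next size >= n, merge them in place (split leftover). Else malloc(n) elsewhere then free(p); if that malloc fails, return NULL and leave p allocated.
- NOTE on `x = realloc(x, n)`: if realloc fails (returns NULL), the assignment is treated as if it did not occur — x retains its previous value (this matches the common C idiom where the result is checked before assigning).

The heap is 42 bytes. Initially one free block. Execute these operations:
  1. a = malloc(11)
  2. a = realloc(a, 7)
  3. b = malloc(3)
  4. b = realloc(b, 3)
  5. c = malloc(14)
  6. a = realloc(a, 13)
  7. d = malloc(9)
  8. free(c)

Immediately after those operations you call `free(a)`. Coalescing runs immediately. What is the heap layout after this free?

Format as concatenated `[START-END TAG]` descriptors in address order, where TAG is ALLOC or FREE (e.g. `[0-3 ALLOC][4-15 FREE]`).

Answer: [0-6 FREE][7-9 ALLOC][10-41 FREE]

Derivation:
Op 1: a = malloc(11) -> a = 0; heap: [0-10 ALLOC][11-41 FREE]
Op 2: a = realloc(a, 7) -> a = 0; heap: [0-6 ALLOC][7-41 FREE]
Op 3: b = malloc(3) -> b = 7; heap: [0-6 ALLOC][7-9 ALLOC][10-41 FREE]
Op 4: b = realloc(b, 3) -> b = 7; heap: [0-6 ALLOC][7-9 ALLOC][10-41 FREE]
Op 5: c = malloc(14) -> c = 10; heap: [0-6 ALLOC][7-9 ALLOC][10-23 ALLOC][24-41 FREE]
Op 6: a = realloc(a, 13) -> a = 24; heap: [0-6 FREE][7-9 ALLOC][10-23 ALLOC][24-36 ALLOC][37-41 FREE]
Op 7: d = malloc(9) -> d = NULL; heap: [0-6 FREE][7-9 ALLOC][10-23 ALLOC][24-36 ALLOC][37-41 FREE]
Op 8: free(c) -> (freed c); heap: [0-6 FREE][7-9 ALLOC][10-23 FREE][24-36 ALLOC][37-41 FREE]
free(a): a = 24 -> block [24-36 ALLOC]; mark free, coalesce with adjacent free neighbors -> [0-6 FREE][7-9 ALLOC][10-41 FREE]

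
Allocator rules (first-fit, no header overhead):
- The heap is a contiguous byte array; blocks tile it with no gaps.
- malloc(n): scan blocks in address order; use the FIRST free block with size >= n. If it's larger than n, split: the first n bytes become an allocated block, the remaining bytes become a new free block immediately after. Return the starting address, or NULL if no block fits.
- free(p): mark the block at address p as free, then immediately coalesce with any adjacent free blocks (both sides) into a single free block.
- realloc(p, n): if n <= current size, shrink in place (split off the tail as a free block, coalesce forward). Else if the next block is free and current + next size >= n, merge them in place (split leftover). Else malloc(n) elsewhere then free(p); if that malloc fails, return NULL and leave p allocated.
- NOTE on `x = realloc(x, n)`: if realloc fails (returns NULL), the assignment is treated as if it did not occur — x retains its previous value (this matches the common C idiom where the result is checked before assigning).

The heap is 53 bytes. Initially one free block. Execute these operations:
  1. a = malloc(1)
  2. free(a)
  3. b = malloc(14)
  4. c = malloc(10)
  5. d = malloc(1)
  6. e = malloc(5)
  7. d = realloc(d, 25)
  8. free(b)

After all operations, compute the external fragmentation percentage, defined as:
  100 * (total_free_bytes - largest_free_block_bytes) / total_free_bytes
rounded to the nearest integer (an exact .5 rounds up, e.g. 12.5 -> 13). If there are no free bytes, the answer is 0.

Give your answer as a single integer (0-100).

Op 1: a = malloc(1) -> a = 0; heap: [0-0 ALLOC][1-52 FREE]
Op 2: free(a) -> (freed a); heap: [0-52 FREE]
Op 3: b = malloc(14) -> b = 0; heap: [0-13 ALLOC][14-52 FREE]
Op 4: c = malloc(10) -> c = 14; heap: [0-13 ALLOC][14-23 ALLOC][24-52 FREE]
Op 5: d = malloc(1) -> d = 24; heap: [0-13 ALLOC][14-23 ALLOC][24-24 ALLOC][25-52 FREE]
Op 6: e = malloc(5) -> e = 25; heap: [0-13 ALLOC][14-23 ALLOC][24-24 ALLOC][25-29 ALLOC][30-52 FREE]
Op 7: d = realloc(d, 25) -> NULL (d unchanged); heap: [0-13 ALLOC][14-23 ALLOC][24-24 ALLOC][25-29 ALLOC][30-52 FREE]
Op 8: free(b) -> (freed b); heap: [0-13 FREE][14-23 ALLOC][24-24 ALLOC][25-29 ALLOC][30-52 FREE]
Free blocks: [14 23] total_free=37 largest=23 -> 100*(37-23)/37 = 1400/37 ≈ 37.838 -> rounds to 38

Answer: 38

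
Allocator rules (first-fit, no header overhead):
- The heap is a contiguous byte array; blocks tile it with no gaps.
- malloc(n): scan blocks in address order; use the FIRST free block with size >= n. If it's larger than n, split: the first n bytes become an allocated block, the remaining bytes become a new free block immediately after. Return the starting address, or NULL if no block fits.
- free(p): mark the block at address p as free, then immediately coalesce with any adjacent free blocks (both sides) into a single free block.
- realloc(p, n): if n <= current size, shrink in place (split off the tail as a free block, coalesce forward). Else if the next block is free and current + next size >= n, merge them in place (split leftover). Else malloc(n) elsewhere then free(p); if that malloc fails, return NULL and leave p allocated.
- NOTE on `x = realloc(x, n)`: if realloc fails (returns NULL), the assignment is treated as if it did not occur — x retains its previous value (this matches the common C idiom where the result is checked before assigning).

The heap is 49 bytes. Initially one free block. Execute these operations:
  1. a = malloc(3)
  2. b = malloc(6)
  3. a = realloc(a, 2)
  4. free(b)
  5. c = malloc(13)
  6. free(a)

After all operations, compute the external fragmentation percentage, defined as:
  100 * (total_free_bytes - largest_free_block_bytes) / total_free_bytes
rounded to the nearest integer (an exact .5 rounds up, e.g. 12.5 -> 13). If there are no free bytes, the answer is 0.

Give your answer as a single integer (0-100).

Answer: 6

Derivation:
Op 1: a = malloc(3) -> a = 0; heap: [0-2 ALLOC][3-48 FREE]
Op 2: b = malloc(6) -> b = 3; heap: [0-2 ALLOC][3-8 ALLOC][9-48 FREE]
Op 3: a = realloc(a, 2) -> a = 0; heap: [0-1 ALLOC][2-2 FREE][3-8 ALLOC][9-48 FREE]
Op 4: free(b) -> (freed b); heap: [0-1 ALLOC][2-48 FREE]
Op 5: c = malloc(13) -> c = 2; heap: [0-1 ALLOC][2-14 ALLOC][15-48 FREE]
Op 6: free(a) -> (freed a); heap: [0-1 FREE][2-14 ALLOC][15-48 FREE]
Free blocks: [2 34] total_free=36 largest=34 -> 100*(36-34)/36 = 200/36 ≈ 5.556 -> rounds to 6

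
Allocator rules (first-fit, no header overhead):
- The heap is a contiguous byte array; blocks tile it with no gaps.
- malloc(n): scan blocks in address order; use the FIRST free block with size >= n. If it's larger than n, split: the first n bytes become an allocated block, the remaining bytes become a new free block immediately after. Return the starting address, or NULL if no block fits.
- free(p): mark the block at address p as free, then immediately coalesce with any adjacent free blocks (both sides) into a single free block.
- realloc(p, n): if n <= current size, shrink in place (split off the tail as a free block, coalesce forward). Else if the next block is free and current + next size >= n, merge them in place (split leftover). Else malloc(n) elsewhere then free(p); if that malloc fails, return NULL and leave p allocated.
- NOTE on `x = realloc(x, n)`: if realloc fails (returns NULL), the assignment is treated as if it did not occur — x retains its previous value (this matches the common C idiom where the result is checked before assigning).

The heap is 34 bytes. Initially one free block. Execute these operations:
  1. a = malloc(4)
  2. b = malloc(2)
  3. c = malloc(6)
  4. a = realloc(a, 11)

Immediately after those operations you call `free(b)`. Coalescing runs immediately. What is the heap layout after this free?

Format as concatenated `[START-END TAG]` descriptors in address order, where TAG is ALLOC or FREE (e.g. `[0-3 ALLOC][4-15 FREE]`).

Op 1: a = malloc(4) -> a = 0; heap: [0-3 ALLOC][4-33 FREE]
Op 2: b = malloc(2) -> b = 4; heap: [0-3 ALLOC][4-5 ALLOC][6-33 FREE]
Op 3: c = malloc(6) -> c = 6; heap: [0-3 ALLOC][4-5 ALLOC][6-11 ALLOC][12-33 FREE]
Op 4: a = realloc(a, 11) -> a = 12; heap: [0-3 FREE][4-5 ALLOC][6-11 ALLOC][12-22 ALLOC][23-33 FREE]
free(b): b = 4 -> block [4-5 ALLOC]; mark free, coalesce with adjacent free neighbors -> [0-5 FREE][6-11 ALLOC][12-22 ALLOC][23-33 FREE]

Answer: [0-5 FREE][6-11 ALLOC][12-22 ALLOC][23-33 FREE]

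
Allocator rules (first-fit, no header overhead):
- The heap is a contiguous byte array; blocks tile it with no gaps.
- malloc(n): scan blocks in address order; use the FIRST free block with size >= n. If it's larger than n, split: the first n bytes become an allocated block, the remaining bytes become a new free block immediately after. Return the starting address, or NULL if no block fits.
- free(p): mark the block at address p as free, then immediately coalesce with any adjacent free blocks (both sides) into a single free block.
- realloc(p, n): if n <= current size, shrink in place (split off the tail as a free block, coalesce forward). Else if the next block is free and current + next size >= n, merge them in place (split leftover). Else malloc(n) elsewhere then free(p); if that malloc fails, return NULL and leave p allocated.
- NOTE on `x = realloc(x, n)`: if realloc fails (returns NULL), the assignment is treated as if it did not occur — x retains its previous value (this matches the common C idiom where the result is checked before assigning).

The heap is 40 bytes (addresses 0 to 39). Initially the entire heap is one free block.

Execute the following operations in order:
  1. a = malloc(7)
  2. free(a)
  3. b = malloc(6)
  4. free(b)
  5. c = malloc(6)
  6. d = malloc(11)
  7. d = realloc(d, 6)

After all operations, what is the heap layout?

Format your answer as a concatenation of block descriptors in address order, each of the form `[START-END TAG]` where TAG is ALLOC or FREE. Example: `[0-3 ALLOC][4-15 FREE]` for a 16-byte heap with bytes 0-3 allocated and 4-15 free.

Op 1: a = malloc(7) -> a = 0; heap: [0-6 ALLOC][7-39 FREE]
Op 2: free(a) -> (freed a); heap: [0-39 FREE]
Op 3: b = malloc(6) -> b = 0; heap: [0-5 ALLOC][6-39 FREE]
Op 4: free(b) -> (freed b); heap: [0-39 FREE]
Op 5: c = malloc(6) -> c = 0; heap: [0-5 ALLOC][6-39 FREE]
Op 6: d = malloc(11) -> d = 6; heap: [0-5 ALLOC][6-16 ALLOC][17-39 FREE]
Op 7: d = realloc(d, 6) -> d = 6; heap: [0-5 ALLOC][6-11 ALLOC][12-39 FREE]

Answer: [0-5 ALLOC][6-11 ALLOC][12-39 FREE]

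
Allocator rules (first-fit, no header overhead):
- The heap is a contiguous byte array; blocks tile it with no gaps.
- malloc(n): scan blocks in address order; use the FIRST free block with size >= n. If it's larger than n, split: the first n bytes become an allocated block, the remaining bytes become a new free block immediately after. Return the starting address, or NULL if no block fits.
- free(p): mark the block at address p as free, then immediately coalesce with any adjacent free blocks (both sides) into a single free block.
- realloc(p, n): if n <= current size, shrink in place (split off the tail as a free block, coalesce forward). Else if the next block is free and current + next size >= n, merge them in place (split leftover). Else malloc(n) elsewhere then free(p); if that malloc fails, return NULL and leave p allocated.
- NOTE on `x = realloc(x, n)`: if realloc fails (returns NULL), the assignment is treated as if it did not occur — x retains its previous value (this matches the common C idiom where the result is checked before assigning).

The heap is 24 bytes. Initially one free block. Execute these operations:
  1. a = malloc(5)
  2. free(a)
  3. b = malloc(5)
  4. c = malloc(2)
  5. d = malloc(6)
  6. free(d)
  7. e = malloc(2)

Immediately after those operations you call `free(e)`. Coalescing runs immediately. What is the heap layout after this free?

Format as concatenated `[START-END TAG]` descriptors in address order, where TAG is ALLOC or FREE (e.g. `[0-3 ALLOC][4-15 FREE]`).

Answer: [0-4 ALLOC][5-6 ALLOC][7-23 FREE]

Derivation:
Op 1: a = malloc(5) -> a = 0; heap: [0-4 ALLOC][5-23 FREE]
Op 2: free(a) -> (freed a); heap: [0-23 FREE]
Op 3: b = malloc(5) -> b = 0; heap: [0-4 ALLOC][5-23 FREE]
Op 4: c = malloc(2) -> c = 5; heap: [0-4 ALLOC][5-6 ALLOC][7-23 FREE]
Op 5: d = malloc(6) -> d = 7; heap: [0-4 ALLOC][5-6 ALLOC][7-12 ALLOC][13-23 FREE]
Op 6: free(d) -> (freed d); heap: [0-4 ALLOC][5-6 ALLOC][7-23 FREE]
Op 7: e = malloc(2) -> e = 7; heap: [0-4 ALLOC][5-6 ALLOC][7-8 ALLOC][9-23 FREE]
free(e): e = 7 -> block [7-8 ALLOC]; mark free, coalesce with adjacent free neighbors -> [0-4 ALLOC][5-6 ALLOC][7-23 FREE]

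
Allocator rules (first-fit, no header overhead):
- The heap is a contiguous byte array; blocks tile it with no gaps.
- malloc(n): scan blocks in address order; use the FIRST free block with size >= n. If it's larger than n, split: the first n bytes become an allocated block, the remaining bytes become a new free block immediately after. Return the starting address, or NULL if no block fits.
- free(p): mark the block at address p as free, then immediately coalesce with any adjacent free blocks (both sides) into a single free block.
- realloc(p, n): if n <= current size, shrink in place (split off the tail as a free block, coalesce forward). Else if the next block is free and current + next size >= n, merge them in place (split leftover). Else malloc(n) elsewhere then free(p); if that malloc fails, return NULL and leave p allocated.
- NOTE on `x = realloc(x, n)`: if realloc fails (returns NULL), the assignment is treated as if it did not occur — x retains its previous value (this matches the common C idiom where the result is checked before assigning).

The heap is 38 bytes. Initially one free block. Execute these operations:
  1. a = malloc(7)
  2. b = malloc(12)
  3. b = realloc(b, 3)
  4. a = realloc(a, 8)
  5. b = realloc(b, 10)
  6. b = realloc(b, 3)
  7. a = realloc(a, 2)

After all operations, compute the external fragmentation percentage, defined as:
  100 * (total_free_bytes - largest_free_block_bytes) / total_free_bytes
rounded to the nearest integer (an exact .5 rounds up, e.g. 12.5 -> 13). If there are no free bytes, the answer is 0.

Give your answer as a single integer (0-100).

Answer: 48

Derivation:
Op 1: a = malloc(7) -> a = 0; heap: [0-6 ALLOC][7-37 FREE]
Op 2: b = malloc(12) -> b = 7; heap: [0-6 ALLOC][7-18 ALLOC][19-37 FREE]
Op 3: b = realloc(b, 3) -> b = 7; heap: [0-6 ALLOC][7-9 ALLOC][10-37 FREE]
Op 4: a = realloc(a, 8) -> a = 10; heap: [0-6 FREE][7-9 ALLOC][10-17 ALLOC][18-37 FREE]
Op 5: b = realloc(b, 10) -> b = 18; heap: [0-9 FREE][10-17 ALLOC][18-27 ALLOC][28-37 FREE]
Op 6: b = realloc(b, 3) -> b = 18; heap: [0-9 FREE][10-17 ALLOC][18-20 ALLOC][21-37 FREE]
Op 7: a = realloc(a, 2) -> a = 10; heap: [0-9 FREE][10-11 ALLOC][12-17 FREE][18-20 ALLOC][21-37 FREE]
Free blocks: [10 6 17] total_free=33 largest=17 -> 100*(33-17)/33 = 1600/33 ≈ 48.485 -> rounds to 48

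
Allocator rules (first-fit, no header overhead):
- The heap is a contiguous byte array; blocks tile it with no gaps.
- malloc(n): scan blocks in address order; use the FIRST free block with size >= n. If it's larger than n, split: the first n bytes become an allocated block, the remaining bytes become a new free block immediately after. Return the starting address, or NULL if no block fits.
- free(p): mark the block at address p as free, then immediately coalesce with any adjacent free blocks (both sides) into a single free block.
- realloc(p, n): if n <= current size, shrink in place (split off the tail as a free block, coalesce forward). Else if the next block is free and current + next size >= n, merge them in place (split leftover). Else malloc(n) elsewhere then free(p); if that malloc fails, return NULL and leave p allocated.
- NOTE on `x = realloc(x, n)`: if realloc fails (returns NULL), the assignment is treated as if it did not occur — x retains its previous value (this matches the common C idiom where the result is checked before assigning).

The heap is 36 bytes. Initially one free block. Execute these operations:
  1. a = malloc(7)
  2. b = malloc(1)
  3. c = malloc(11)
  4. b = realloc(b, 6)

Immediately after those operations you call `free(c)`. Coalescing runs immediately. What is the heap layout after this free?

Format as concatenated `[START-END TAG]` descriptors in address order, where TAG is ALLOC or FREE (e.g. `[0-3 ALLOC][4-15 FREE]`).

Answer: [0-6 ALLOC][7-18 FREE][19-24 ALLOC][25-35 FREE]

Derivation:
Op 1: a = malloc(7) -> a = 0; heap: [0-6 ALLOC][7-35 FREE]
Op 2: b = malloc(1) -> b = 7; heap: [0-6 ALLOC][7-7 ALLOC][8-35 FREE]
Op 3: c = malloc(11) -> c = 8; heap: [0-6 ALLOC][7-7 ALLOC][8-18 ALLOC][19-35 FREE]
Op 4: b = realloc(b, 6) -> b = 19; heap: [0-6 ALLOC][7-7 FREE][8-18 ALLOC][19-24 ALLOC][25-35 FREE]
free(c): c = 8 -> block [8-18 ALLOC]; mark free, coalesce with adjacent free neighbors -> [0-6 ALLOC][7-18 FREE][19-24 ALLOC][25-35 FREE]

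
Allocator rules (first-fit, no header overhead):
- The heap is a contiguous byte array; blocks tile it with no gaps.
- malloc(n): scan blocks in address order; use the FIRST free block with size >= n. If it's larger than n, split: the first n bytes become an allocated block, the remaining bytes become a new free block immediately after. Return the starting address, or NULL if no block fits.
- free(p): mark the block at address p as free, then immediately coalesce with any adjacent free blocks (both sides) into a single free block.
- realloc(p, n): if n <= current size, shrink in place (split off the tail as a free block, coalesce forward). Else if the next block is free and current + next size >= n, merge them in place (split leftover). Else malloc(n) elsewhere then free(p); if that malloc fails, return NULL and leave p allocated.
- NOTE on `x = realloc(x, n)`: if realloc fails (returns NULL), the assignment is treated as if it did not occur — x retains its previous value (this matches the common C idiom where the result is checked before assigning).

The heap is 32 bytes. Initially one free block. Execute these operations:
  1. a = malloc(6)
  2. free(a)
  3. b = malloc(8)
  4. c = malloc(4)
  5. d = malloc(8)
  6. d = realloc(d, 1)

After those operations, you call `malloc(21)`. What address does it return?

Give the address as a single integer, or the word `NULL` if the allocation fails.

Answer: NULL

Derivation:
Op 1: a = malloc(6) -> a = 0; heap: [0-5 ALLOC][6-31 FREE]
Op 2: free(a) -> (freed a); heap: [0-31 FREE]
Op 3: b = malloc(8) -> b = 0; heap: [0-7 ALLOC][8-31 FREE]
Op 4: c = malloc(4) -> c = 8; heap: [0-7 ALLOC][8-11 ALLOC][12-31 FREE]
Op 5: d = malloc(8) -> d = 12; heap: [0-7 ALLOC][8-11 ALLOC][12-19 ALLOC][20-31 FREE]
Op 6: d = realloc(d, 1) -> d = 12; heap: [0-7 ALLOC][8-11 ALLOC][12-12 ALLOC][13-31 FREE]
malloc(21): first-fit scan over [0-7 ALLOC][8-11 ALLOC][12-12 ALLOC][13-31 FREE] -> NULL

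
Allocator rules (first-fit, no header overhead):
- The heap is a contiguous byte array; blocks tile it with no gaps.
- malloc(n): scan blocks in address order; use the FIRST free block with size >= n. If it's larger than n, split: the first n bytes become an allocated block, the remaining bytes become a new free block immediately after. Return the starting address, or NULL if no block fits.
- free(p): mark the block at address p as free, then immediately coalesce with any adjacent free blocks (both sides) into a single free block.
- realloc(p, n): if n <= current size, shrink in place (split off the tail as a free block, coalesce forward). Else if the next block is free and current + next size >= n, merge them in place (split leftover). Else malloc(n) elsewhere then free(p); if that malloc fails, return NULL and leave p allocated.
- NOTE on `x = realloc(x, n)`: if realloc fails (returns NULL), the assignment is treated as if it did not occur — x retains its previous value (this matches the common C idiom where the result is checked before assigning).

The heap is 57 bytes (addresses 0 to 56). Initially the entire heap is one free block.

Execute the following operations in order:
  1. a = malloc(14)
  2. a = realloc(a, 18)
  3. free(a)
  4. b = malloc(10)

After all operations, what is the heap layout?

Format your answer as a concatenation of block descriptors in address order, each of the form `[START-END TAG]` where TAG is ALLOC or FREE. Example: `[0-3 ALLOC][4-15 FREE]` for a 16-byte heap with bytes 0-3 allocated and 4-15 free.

Answer: [0-9 ALLOC][10-56 FREE]

Derivation:
Op 1: a = malloc(14) -> a = 0; heap: [0-13 ALLOC][14-56 FREE]
Op 2: a = realloc(a, 18) -> a = 0; heap: [0-17 ALLOC][18-56 FREE]
Op 3: free(a) -> (freed a); heap: [0-56 FREE]
Op 4: b = malloc(10) -> b = 0; heap: [0-9 ALLOC][10-56 FREE]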